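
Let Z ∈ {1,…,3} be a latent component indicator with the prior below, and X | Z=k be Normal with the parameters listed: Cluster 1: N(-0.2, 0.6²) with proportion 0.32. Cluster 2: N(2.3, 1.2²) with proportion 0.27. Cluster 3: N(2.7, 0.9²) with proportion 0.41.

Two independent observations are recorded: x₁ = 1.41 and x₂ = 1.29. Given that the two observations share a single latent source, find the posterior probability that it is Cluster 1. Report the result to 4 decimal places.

0.0072

By Bayes' theorem, P(k | x) = π_k f_k(x) / Σ_j π_j f_j(x).
Since both observations come from the same component, the likelihood for component k is f_k(x₁)·f_k(x₂).
  f_1 = [(1/(0.6·√(2π)))·exp(−(1.41−-0.2)²/(2·0.6²)) = 0.664904·exp(-3.60014) = 0.0181651] × [0.0304526] = 0.000553175
  f_2 = [(1/(1.2·√(2π)))·exp(−(1.41−2.3)²/(2·1.2²)) = 0.332452·exp(-0.27503) = 0.252512] × [0.233293] = 0.0589093
  f_3 = [(1/(0.9·√(2π)))·exp(−(1.41−2.7)²/(2·0.9²)) = 0.443269·exp(-1.02722) = 0.15869] × [0.129925] = 0.0206178
Weight by the priors:
  π_1·f_1 = 0.32 × 0.000553175 = 0.000177016
  π_2·f_2 = 0.27 × 0.0589093 = 0.0159055
  π_3·f_3 = 0.41 × 0.0206178 = 0.0084533
Denominator: 0.000177016 + 0.0159055 + 0.0084533 = 0.0245358
P(Cluster 1 | x₁, x₂) ≈ 0.0072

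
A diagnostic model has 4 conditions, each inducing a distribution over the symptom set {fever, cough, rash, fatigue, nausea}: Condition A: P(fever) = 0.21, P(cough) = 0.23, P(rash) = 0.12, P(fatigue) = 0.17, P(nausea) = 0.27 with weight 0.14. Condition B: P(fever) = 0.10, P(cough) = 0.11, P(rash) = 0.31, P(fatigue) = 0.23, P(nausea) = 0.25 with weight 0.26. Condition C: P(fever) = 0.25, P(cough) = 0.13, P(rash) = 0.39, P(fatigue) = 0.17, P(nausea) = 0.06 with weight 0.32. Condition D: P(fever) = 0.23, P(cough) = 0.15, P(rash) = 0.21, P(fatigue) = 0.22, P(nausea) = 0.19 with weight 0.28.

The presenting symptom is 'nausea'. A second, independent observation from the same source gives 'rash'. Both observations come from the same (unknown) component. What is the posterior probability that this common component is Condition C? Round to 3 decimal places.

By Bayes' theorem, P(k | x) = π_k f_k(x) / Σ_j π_j f_j(x).
Since both observations come from the same component, the likelihood for component k is f_k(x₁)·f_k(x₂).
  L_A = [P(nausea | comp) = 0.27] × [0.12] = 0.0324
  L_B = [P(nausea | comp) = 0.25] × [0.31] = 0.0775
  L_C = [P(nausea | comp) = 0.06] × [0.39] = 0.0234
  L_D = [P(nausea | comp) = 0.19] × [0.21] = 0.0399
Multiply by the mixture weights:
  π_A·L_A = 0.14 × 0.0324 = 0.004536
  π_B·L_B = 0.26 × 0.0775 = 0.02015
  π_C·L_C = 0.32 × 0.0234 = 0.007488
  π_D·L_D = 0.28 × 0.0399 = 0.011172
Marginal: 0.004536 + 0.02015 + 0.007488 + 0.011172 = 0.043346
P(Condition C | x) ≈ 0.173

0.173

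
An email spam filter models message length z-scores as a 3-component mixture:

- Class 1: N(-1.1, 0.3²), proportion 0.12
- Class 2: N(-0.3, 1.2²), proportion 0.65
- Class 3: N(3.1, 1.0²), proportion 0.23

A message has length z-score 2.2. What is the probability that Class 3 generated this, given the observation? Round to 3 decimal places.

0.713

By Bayes' theorem, P(k | x) = π_k f_k(x) / Σ_j π_j f_j(x).
Normal densities:
  p_1 = (1/(0.3·√(2π)))·exp(−(2.2−-1.1)²/(2·0.3²)) = 1.329808·exp(-60.50000) = 7.06273e-27
  p_2 = (1/(1.2·√(2π)))·exp(−(2.2−-0.3)²/(2·1.2²)) = 0.332452·exp(-2.17014) = 0.0379533
  p_3 = (1/(1.0·√(2π)))·exp(−(2.2−3.1)²/(2·1.0²)) = 0.398942·exp(-0.40500) = 0.266085
Weight by the priors:
  π_1·p_1 = 0.12 × 7.06273e-27 = 8.47528e-28
  π_2·p_2 = 0.65 × 0.0379533 = 0.0246696
  π_3·p_3 = 0.23 × 0.266085 = 0.0611996
Normaliser: 8.47528e-28 + 0.0246696 + 0.0611996 = 0.0858692
P(Class 3 | data) = 0.0611996 / 0.0858692 ≈ 0.713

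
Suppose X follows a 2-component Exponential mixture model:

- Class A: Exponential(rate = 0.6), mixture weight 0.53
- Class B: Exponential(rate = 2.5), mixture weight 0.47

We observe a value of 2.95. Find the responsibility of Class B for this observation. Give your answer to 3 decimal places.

0.013

Posterior ∝ prior × likelihood, so P(k | x) ∝ π_k f_k(x); normalise over all components.
Exponential densities:
  p_A = 0.1022
  p_B = 0.00156682
Multiply by the mixture weights:
  π_A·p_A = 0.53 × 0.1022 = 0.0541659
  π_B·p_B = 0.47 × 0.00156682 = 0.000736404
Evidence: 0.0541659 + 0.000736404 = 0.0549023
So the posterior for Class B is 0.000736404 / 0.0549023 ≈ 0.013.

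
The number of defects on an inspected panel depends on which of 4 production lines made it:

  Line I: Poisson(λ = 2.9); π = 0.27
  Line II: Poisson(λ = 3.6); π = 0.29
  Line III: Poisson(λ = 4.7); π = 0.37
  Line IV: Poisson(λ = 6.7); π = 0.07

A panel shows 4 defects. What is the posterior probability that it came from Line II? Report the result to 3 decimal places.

0.317

Apply Bayes' rule: the posterior for each component is proportional to its prior times its likelihood at x.
Evaluate each component's likelihood at the observed value:
  f_I = 0.162154
  f_II = 0.191222
  f_III = 0.184925
  f_IV = 0.103351
Weight by the priors:
  w_I·f_I = 0.27 × 0.162154 = 0.0437815
  w_II·f_II = 0.29 × 0.191222 = 0.0554545
  w_III·f_III = 0.37 × 0.184925 = 0.0684223
  w_IV·f_IV = 0.07 × 0.103351 = 0.00723457
Marginal: 0.0437815 + 0.0554545 + 0.0684223 + 0.00723457 = 0.174893
Responsibility of Line II: 0.0554545 / 0.174893 ≈ 0.317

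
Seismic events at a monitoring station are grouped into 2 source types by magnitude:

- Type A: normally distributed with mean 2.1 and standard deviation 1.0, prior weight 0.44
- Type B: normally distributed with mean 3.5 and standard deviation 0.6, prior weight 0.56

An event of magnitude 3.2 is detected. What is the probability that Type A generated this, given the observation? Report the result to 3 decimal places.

Apply Bayes' rule: the posterior for each component is proportional to its prior times its likelihood at x.
Evaluate each component's likelihood at the observed value:
  L_A = 0.217852
  L_B = 0.586776
Prior × likelihood for each component:
  π_A·L_A = 0.44 × 0.217852 = 0.095855
  π_B·L_B = 0.56 × 0.586776 = 0.328594
Marginal: 0.095855 + 0.328594 = 0.424449
Responsibility of Type A: 0.095855 / 0.424449 ≈ 0.226

0.226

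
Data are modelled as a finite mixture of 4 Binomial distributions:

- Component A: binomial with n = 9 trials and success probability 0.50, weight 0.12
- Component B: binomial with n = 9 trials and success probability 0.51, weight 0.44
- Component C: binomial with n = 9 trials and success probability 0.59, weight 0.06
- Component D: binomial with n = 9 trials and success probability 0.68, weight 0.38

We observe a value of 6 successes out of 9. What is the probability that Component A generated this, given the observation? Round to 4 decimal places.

0.0919

Posterior ∝ prior × likelihood, so P(k | x) ∝ w_k f_k(x); normalise over all components.
Evaluate each component's likelihood at the observed value:
  L_A = C(9,6)·0.50^6·0.50^3 = 84·0.015625·0.125 = 0.164062
  L_B = C(9,6)·0.51^6·0.49^3 = 84·0.0175963·0.117649 = 0.173896
  L_C = C(9,6)·0.59^6·0.41^3 = 84·0.0421805·0.068921 = 0.244198
  L_D = C(9,6)·0.68^6·0.32^3 = 84·0.0988675·0.032768 = 0.272134
Unnormalised posteriors:
  w_A·L_A = 0.12 × 0.164062 = 0.0196875
  w_B·L_B = 0.44 × 0.173896 = 0.0765141
  w_C·L_C = 0.06 × 0.244198 = 0.0146519
  w_D·L_D = 0.38 × 0.272134 = 0.103411
Sum: 0.0196875 + 0.0765141 + 0.0146519 + 0.103411 = 0.214264
So the posterior for Component A is 0.0196875 / 0.214264 ≈ 0.0919.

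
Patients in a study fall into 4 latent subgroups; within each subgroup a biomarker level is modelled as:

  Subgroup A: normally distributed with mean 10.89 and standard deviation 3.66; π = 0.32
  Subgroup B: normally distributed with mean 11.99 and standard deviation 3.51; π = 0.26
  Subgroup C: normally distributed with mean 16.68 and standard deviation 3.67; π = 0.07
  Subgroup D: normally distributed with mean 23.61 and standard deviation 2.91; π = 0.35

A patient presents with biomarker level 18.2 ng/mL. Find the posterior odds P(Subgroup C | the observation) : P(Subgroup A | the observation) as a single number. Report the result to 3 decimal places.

The posterior odds equal the prior odds times the likelihood ratio: (w_i/w_j)·(f_i(x)/f_j(x)).
Normal densities:
  p_A = (1/(3.66·√(2π)))·exp(−(18.2−10.89)²/(2·3.66²)) = 0.109001·exp(-1.99454) = 0.0148324
  p_B = (1/(3.51·√(2π)))·exp(−(18.2−11.99)²/(2·3.51²)) = 0.113659·exp(-1.56509) = 0.0237626
  p_C = (1/(3.67·√(2π)))·exp(−(18.2−16.68)²/(2·3.67²)) = 0.108704·exp(-0.08577) = 0.099769
  p_D = (1/(2.91·√(2π)))·exp(−(18.2−23.61)²/(2·2.91²)) = 0.137094·exp(-1.72814) = 0.0243498
0.00698383 / 0.00474637 ≈ 1.471

1.471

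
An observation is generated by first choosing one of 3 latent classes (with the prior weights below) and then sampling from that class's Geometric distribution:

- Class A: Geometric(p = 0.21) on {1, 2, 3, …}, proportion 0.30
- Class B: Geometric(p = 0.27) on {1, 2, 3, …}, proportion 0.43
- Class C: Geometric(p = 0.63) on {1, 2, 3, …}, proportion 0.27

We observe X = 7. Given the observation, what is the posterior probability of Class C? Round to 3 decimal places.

By Bayes' theorem, P(k | x) = P(Z=k) f_k(x) / Σ_j P(Z=j) f_j(x).
Component likelihoods at x = 7:
  f_A = 0.21·(1−0.21)^6 = 0.21·0.243087 = 0.0510484
  f_B = 0.27·(1−0.27)^6 = 0.27·0.151334 = 0.0408602
  f_C = 0.63·(1−0.63)^6 = 0.63·0.00256573 = 0.00161641
Prior × likelihood for each component:
  P(Z=A)·f_A = 0.30 × 0.0510484 = 0.0153145
  P(Z=B)·f_B = 0.43 × 0.0408602 = 0.0175699
  P(Z=C)·f_C = 0.27 × 0.00161641 = 0.00043643
Denominator: 0.0153145 + 0.0175699 + 0.00043643 = 0.0333208
Responsibility of Class C: 0.00043643 / 0.0333208 ≈ 0.013

0.013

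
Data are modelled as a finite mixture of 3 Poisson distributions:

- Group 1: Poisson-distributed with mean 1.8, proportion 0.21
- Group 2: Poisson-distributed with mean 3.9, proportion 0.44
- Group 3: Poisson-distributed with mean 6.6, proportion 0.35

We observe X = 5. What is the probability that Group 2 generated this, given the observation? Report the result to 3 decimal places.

By Bayes' theorem, P(k | x) = P(Z=k) f_k(x) / Σ_j P(Z=j) f_j(x).
Poisson probabilities:
  L_1 = e^(−1.8)·1.8^5/5! = 0.0260286
  L_2 = e^(−3.9)·3.9^5/5! = 0.152193
  L_3 = e^(−6.6)·6.6^5/5! = 0.141969
Unnormalised posteriors:
  P(Z=1)·L_1 = 0.21 × 0.0260286 = 0.00546601
  P(Z=2)·L_2 = 0.44 × 0.152193 = 0.0669647
  P(Z=3)·L_3 = 0.35 × 0.141969 = 0.0496893
Normaliser: 0.00546601 + 0.0669647 + 0.0496893 = 0.12212
So the posterior for Group 2 is 0.0669647 / 0.12212 ≈ 0.548.

0.548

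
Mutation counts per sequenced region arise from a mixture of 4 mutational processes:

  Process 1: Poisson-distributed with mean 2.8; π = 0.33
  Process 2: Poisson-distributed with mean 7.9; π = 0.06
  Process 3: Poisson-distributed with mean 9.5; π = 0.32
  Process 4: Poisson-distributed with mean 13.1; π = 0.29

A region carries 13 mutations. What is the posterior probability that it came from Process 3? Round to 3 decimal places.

0.371

P(component k | x) = P(Z=k)·f_k(x) / marginal(x), where marginal(x) = Σ_j P(Z=j)·f_j(x).
Evaluate each component's likelihood at the observed value:
  f_1 = 6.34965e-06
  f_2 = 0.0277936
  f_3 = 0.0617062
  f_4 = 0.109898
Prior × likelihood for each component:
  P(Z=1)·f_1 = 0.33 × 6.34965e-06 = 2.09538e-06
  P(Z=2)·f_2 = 0.06 × 0.0277936 = 0.00166762
  P(Z=3)·f_3 = 0.32 × 0.0617062 = 0.019746
  P(Z=4)·f_4 = 0.29 × 0.109898 = 0.0318703
Normaliser: 2.09538e-06 + 0.00166762 + 0.019746 + 0.0318703 = 0.0532861
Responsibility of Process 3: 0.019746 / 0.0532861 ≈ 0.371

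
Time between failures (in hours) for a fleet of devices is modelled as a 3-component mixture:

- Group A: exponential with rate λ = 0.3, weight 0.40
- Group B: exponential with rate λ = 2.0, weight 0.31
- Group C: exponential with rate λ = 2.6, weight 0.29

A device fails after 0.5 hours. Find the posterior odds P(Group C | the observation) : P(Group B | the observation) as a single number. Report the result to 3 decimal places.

0.901

The posterior odds equal the prior odds times the likelihood ratio: (w_i/w_j)·(f_i(x)/f_j(x)).
Evaluate each component's likelihood at the observed value:
  L_A = 0.258212
  L_B = 0.735759
  L_C = 0.708583
0.205489 / 0.228085 ≈ 0.901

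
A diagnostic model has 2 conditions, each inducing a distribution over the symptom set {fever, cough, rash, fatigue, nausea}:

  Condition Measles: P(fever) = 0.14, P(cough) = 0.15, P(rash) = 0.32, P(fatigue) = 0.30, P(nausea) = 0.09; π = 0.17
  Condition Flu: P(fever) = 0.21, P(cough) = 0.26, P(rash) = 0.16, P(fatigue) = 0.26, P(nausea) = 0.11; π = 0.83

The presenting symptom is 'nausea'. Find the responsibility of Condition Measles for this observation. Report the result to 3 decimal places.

0.144

P(component k | x) = w_k·f_k(x) / marginal(x), where marginal(x) = Σ_j w_j·f_j(x).
Component likelihoods at x = 'nausea':
  L_Measles = 0.09
  L_Flu = 0.11
Weight by the priors:
  w_Measles·L_Measles = 0.17 × 0.09 = 0.0153
  w_Flu·L_Flu = 0.83 × 0.11 = 0.0913
Marginal: 0.0153 + 0.0913 = 0.1066
P(Condition Measles | the observation) ≈ 0.144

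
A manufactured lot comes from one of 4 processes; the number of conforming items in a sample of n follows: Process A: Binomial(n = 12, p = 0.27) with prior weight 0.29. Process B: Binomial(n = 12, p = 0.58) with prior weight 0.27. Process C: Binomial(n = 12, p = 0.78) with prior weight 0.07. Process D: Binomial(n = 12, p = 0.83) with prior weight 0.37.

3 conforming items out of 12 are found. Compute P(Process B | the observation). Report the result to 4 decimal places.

Apply Bayes' rule: the posterior for each component is proportional to its prior times its likelihood at x.
Component likelihoods at x = 3 conforming items out of 12:
  f_A = 0.254929
  f_B = 0.0174562
  f_C = 0.000126041
  f_D = 1.49175e-05
Multiply by the mixture weights:
  π_A·f_A = 0.29 × 0.254929 = 0.0739295
  π_B·f_B = 0.27 × 0.0174562 = 0.00471318
  π_C·f_C = 0.07 × 0.000126041 = 8.82285e-06
  π_D·f_D = 0.37 × 1.49175e-05 = 5.51949e-06
Evidence: 0.0739295 + 0.00471318 + 8.82285e-06 + 5.51949e-06 = 0.078657
P(Process B | x) = 0.00471318 / 0.078657 ≈ 0.0599

0.0599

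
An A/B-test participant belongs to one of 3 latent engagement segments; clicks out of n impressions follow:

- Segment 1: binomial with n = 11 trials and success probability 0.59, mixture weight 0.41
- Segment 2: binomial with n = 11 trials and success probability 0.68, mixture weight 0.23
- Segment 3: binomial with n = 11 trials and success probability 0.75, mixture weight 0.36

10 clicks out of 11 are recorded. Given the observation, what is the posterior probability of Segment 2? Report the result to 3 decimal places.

By Bayes' theorem, P(k | x) = π_k f_k(x) / Σ_j π_j f_j(x).
Evaluate each component's likelihood at the observed value:
  L_1 = C(11,10)·0.59^10·0.41^1 = 11·0.00511117·0.41 = 0.0230514
  L_2 = C(11,10)·0.68^10·0.32^1 = 11·0.0211392·0.32 = 0.0744101
  L_3 = C(11,10)·0.75^10·0.25^1 = 11·0.0563135·0.25 = 0.154862
Prior × likelihood for each component:
  π_1·L_1 = 0.41 × 0.0230514 = 0.00945106
  π_2·L_2 = 0.23 × 0.0744101 = 0.0171143
  π_3·L_3 = 0.36 × 0.154862 = 0.0557504
Marginal: 0.00945106 + 0.0171143 + 0.0557504 = 0.0823158
P(Segment 2 | data) = 0.0171143 / 0.0823158 ≈ 0.208

0.208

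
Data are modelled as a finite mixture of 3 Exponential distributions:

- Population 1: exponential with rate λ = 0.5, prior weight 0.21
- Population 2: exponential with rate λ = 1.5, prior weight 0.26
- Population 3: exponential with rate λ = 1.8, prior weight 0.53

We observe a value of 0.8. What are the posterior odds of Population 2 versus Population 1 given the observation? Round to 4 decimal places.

Since P(k|x) ∝ w_k f_k(x), the posterior odds are w_i f_i(x) / (w_j f_j(x)).
Evaluate each component's likelihood at the observed value:
  f_1 = 0.5·e^(−0.5·0.8) = 0.5·e^(−0.4000) = 0.33516
  f_2 = 1.5·e^(−1.5·0.8) = 1.5·e^(−1.2000) = 0.451791
  f_3 = 1.8·e^(−1.8·0.8) = 1.8·e^(−1.4400) = 0.42647
Odds = (0.26/0.21) × (0.451791/0.33516) = 1.2381 × 1.34799 ≈ 1.6689

1.6689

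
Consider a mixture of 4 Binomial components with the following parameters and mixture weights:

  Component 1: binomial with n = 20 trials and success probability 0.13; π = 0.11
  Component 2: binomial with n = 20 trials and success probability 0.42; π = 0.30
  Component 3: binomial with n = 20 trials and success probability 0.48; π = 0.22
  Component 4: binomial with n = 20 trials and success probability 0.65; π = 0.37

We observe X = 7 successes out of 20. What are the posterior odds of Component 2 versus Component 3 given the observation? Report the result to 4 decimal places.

2.2145

Only the two components matter; the odds are (π_i f_i(x)) / (π_j f_j(x)).
Component likelihoods at x = 7 successes out of 20:
  p_1 = C(20,7)·0.13^7·0.87^13 = 77520·6.27485e-07·0.163588 = 0.00795733
  p_2 = C(20,7)·0.42^7·0.58^13 = 77520·0.00230539·0.000840551 = 0.150218
  p_3 = C(20,7)·0.48^7·0.52^13 = 77520·0.00587068·0.000203256 = 0.0925009
  p_4 = C(20,7)·0.65^7·0.35^13 = 77520·0.0490223·1.18273e-06 = 0.00449461
Posterior odds = (π_2·p_2) / (π_3·p_3) = (0.30·0.150218) / (0.22·0.0925009) = 0.0450655 / 0.0203502 ≈ 2.2145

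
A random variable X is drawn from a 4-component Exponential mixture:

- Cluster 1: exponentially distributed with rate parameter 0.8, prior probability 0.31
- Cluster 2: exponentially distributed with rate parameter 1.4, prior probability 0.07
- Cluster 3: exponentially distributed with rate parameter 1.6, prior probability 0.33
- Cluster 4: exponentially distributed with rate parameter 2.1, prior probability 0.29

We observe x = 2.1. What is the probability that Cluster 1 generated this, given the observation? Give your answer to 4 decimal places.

Apply Bayes' rule: the posterior for each component is proportional to its prior times its likelihood at x.
Exponential densities:
  L_1 = 0.149099
  L_2 = 0.074012
  L_3 = 0.0555764
  L_4 = 0.0255259
Multiply by the mixture weights:
  P(Z=1)·L_1 = 0.31 × 0.149099 = 0.0462207
  P(Z=2)·L_2 = 0.07 × 0.074012 = 0.00518084
  P(Z=3)·L_3 = 0.33 × 0.0555764 = 0.0183402
  P(Z=4)·L_4 = 0.29 × 0.0255259 = 0.0074025
Evidence: 0.0462207 + 0.00518084 + 0.0183402 + 0.0074025 = 0.0771443
P(Cluster 1 | the observation) = 0.0462207 / 0.0771443 ≈ 0.5991

0.5991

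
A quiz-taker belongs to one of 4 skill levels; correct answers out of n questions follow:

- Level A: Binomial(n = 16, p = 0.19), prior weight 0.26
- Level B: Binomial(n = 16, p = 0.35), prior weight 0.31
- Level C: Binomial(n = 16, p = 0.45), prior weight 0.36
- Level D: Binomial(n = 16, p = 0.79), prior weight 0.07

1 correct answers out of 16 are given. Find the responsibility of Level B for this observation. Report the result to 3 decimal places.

By Bayes' theorem, P(k | x) = π_k f_k(x) / Σ_j π_j f_j(x).
Binomial probabilities:
  f_A = C(16,1)·0.19^1·0.81^15 = 16·0.19·0.0423912 = 0.128869
  f_B = C(16,1)·0.35^1·0.65^15 = 16·0.35·0.00156207 = 0.00874759
  f_C = C(16,1)·0.45^1·0.55^15 = 16·0.45·0.000127479 = 0.000917852
  f_D = C(16,1)·0.79^1·0.21^15 = 16·0.79·6.81223e-11 = 8.61066e-10
Unnormalised posteriors:
  π_A·f_A = 0.26 × 0.128869 = 0.033506
  π_B·f_B = 0.31 × 0.00874759 = 0.00271175
  π_C·f_C = 0.36 × 0.000917852 = 0.000330427
  π_D·f_D = 0.07 × 8.61066e-10 = 6.02746e-11
Sum: 0.033506 + 0.00271175 + 0.000330427 + 6.02746e-11 = 0.0365482
P(Level B | x) ≈ 0.074

0.074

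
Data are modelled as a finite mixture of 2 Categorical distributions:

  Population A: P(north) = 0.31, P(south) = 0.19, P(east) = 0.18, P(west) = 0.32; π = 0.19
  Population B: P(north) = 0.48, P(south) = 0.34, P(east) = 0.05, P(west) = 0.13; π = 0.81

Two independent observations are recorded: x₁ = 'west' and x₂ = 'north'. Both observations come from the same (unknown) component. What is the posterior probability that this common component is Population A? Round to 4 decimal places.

0.2716

P(component k | x) = P(Z=k)·f_k(x) / marginal(x), where marginal(x) = Σ_j P(Z=j)·f_j(x).
Since both observations come from the same component, the likelihood for component k is f_k(x₁)·f_k(x₂).
  p_A = [P(west | comp) = 0.32] × [0.31] = 0.0992
  p_B = [P(west | comp) = 0.13] × [0.48] = 0.0624
Prior × likelihood for each component:
  P(Z=A)·p_A = 0.19 × 0.0992 = 0.018848
  P(Z=B)·p_B = 0.81 × 0.0624 = 0.050544
Sum: 0.018848 + 0.050544 = 0.069392
P(Population A | x) ≈ 0.2716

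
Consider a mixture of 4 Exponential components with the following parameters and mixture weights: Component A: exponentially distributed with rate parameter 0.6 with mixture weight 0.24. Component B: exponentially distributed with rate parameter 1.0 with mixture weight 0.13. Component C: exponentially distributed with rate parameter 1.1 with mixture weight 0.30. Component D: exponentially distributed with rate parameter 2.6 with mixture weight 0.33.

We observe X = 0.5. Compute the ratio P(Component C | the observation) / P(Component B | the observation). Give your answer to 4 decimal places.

The posterior odds equal the prior odds times the likelihood ratio: (π_i/π_j)·(f_i(x)/f_j(x)).
Component likelihoods at x = 0.5:
  f_A = 0.6·e^(−0.6·0.5) = 0.6·e^(−0.3000) = 0.444491
  f_B = 1.0·e^(−1.0·0.5) = 1.0·e^(−0.5000) = 0.606531
  f_C = 1.1·e^(−1.1·0.5) = 1.1·e^(−0.5500) = 0.634645
  f_D = 2.6·e^(−2.6·0.5) = 2.6·e^(−1.3000) = 0.708583
Posterior odds = (π_C·f_C) / (π_B·f_B) = (0.30·0.634645) / (0.13·0.606531) = 0.190393 / 0.078849 ≈ 2.4147

2.4147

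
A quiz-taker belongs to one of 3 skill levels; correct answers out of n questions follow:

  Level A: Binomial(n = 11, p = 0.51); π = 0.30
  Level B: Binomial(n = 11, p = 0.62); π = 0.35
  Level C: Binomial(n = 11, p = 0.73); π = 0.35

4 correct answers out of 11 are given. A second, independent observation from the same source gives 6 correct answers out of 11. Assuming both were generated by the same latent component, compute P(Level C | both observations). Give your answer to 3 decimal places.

0.023

The responsibility of component k is w_k f_k(x) divided by Σ_j w_j f_j(x).
Since both observations come from the same component, the likelihood for component k is f_k(x₁)·f_k(x₂).
  p_A = [C(11,4)·0.51^4·0.49^7 = 330·0.067652·0.00678223 = 0.151414] × [0.229638] = 0.0347705
  p_B = [C(11,4)·0.62^4·0.38^7 = 330·0.147763·0.00114416 = 0.0557912] × [0.207927] = 0.0116005
  p_C = [C(11,4)·0.73^4·0.27^7 = 330·0.283982·0.000104604 = 0.00980284] × [0.100322] = 0.000983444
Multiply by the mixture weights:
  w_A·p_A = 0.30 × 0.0347705 = 0.0104311
  w_B·p_B = 0.35 × 0.0116005 = 0.00406017
  w_C·p_C = 0.35 × 0.000983444 = 0.000344205
Normaliser: 0.0104311 + 0.00406017 + 0.000344205 = 0.0148355
Responsibility of Level C: 0.000344205 / 0.0148355 ≈ 0.023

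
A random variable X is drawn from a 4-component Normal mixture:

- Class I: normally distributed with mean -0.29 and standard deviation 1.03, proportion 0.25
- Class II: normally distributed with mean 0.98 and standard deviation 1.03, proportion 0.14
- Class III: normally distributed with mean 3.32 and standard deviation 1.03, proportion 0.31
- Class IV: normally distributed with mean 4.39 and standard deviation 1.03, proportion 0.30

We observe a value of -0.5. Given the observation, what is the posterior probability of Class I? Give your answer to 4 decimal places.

0.8299

P(component k | x) = π_k·f_k(x) / marginal(x), where marginal(x) = Σ_j π_j·f_j(x).
Component likelihoods at x = -0.5:
  f_I = 0.379355
  f_II = 0.137955
  f_III = 0.000399273
  f_IV = 4.93962e-06
Multiply by the mixture weights:
  π_I·f_I = 0.25 × 0.379355 = 0.0948389
  π_II·f_II = 0.14 × 0.137955 = 0.0193137
  π_III·f_III = 0.31 × 0.000399273 = 0.000123775
  π_IV·f_IV = 0.30 × 4.93962e-06 = 1.48189e-06
Sum: 0.0948389 + 0.0193137 + 0.000123775 + 1.48189e-06 = 0.114278
P(Class I | x) ≈ 0.8299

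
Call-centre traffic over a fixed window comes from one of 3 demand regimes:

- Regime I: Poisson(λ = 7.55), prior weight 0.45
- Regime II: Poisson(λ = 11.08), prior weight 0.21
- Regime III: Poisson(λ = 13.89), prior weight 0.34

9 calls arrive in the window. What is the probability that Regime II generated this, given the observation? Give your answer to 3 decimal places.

0.246

P(component k | x) = w_k·f_k(x) / marginal(x), where marginal(x) = Σ_j w_j·f_j(x).
Poisson probabilities:
  L_I = e^(−7.55)·7.55^9/9! = 0.115568
  L_II = e^(−11.08)·11.08^9/9! = 0.106933
  L_III = e^(−13.89)·13.89^9/9! = 0.0492274
Unnormalised posteriors:
  w_I·L_I = 0.45 × 0.115568 = 0.0520054
  w_II·L_II = 0.21 × 0.106933 = 0.0224559
  w_III·L_III = 0.34 × 0.0492274 = 0.0167373
Marginal: 0.0520054 + 0.0224559 + 0.0167373 = 0.0911987
P(Regime II | x) ≈ 0.246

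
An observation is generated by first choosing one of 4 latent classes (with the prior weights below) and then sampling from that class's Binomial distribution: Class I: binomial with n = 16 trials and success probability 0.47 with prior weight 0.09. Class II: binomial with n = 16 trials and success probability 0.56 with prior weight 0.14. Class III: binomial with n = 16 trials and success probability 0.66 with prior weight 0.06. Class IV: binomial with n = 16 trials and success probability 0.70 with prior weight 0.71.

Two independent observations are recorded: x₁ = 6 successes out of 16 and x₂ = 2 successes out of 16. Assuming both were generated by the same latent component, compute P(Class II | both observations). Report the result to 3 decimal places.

0.068

Apply Bayes' rule: the posterior for each component is proportional to its prior times its likelihood at x.
Since both observations come from the same component, the likelihood for component k is f_k(x₁)·f_k(x₂).
  p_I = [0.150963] × [0.00365796] = 0.000552216
  p_II = [0.0671706] × [0.000383614] = 2.57676e-05
  p_III = [0.013664] × [1.44203e-05] = 1.97038e-07
  p_IV = [0.0055632] × [2.81239e-06] = 1.56459e-08
Multiply by the mixture weights:
  π_I·p_I = 0.09 × 0.000552216 = 4.96994e-05
  π_II·p_II = 0.14 × 2.57676e-05 = 3.60746e-06
  π_III·p_III = 0.06 × 1.97038e-07 = 1.18223e-08
  π_IV·p_IV = 0.71 × 1.56459e-08 = 1.11086e-08
Marginal: 4.96994e-05 + 3.60746e-06 + 1.18223e-08 + 1.11086e-08 = 5.33298e-05
P(Class II | x) ≈ 0.068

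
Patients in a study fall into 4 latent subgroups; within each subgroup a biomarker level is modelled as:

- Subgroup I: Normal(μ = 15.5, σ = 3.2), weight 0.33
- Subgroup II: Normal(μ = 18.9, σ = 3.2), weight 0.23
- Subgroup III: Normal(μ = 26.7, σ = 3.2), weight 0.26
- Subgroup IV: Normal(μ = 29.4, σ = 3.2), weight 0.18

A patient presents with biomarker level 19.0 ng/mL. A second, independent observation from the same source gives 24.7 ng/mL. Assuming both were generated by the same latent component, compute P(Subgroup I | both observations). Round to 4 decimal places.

0.0489

Posterior ∝ prior × likelihood, so P(k | x) ∝ π_k f_k(x); normalise over all components.
Since both observations come from the same component, the likelihood for component k is f_k(x₁)·f_k(x₂).
  L_I = [(1/(3.2·√(2π)))·exp(−(19.0−15.5)²/(2·3.2²)) = 0.124669·exp(-0.59814) = 0.0685471] × [0.00199941] = 0.000137054
  L_II = [(1/(3.2·√(2π)))·exp(−(19.0−18.9)²/(2·3.2²)) = 0.124669·exp(-0.00049) = 0.124609] × [0.0241211] = 0.0030057
  L_III = [(1/(3.2·√(2π)))·exp(−(19.0−26.7)²/(2·3.2²)) = 0.124669·exp(-2.89502) = 0.00689397] × [0.10255] = 0.000706978
  L_IV = [(1/(3.2·√(2π)))·exp(−(19.0−29.4)²/(2·3.2²)) = 0.124669·exp(-5.28125) = 0.000634078] × [0.0423959] = 2.68823e-05
Unnormalised posteriors:
  π_I·L_I = 0.33 × 0.000137054 = 4.52278e-05
  π_II·L_II = 0.23 × 0.0030057 = 0.000691311
  π_III·L_III = 0.26 × 0.000706978 = 0.000183814
  π_IV·L_IV = 0.18 × 2.68823e-05 = 4.83882e-06
Evidence: 4.52278e-05 + 0.000691311 + 0.000183814 + 4.83882e-06 = 0.000925192
Responsibility of Subgroup I: 4.52278e-05 / 0.000925192 ≈ 0.0489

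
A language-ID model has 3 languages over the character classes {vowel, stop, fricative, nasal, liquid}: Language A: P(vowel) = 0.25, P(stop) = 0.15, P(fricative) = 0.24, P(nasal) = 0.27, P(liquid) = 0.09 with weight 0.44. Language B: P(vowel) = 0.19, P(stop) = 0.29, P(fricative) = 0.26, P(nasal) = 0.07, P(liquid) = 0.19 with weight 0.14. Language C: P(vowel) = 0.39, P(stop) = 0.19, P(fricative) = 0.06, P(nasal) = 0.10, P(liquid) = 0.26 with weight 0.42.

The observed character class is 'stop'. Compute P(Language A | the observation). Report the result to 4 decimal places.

Posterior ∝ prior × likelihood, so P(k | x) ∝ π_k f_k(x); normalise over all components.
Component likelihoods at x = 'stop':
  L_A = 0.15
  L_B = 0.29
  L_C = 0.19
Multiply by the mixture weights:
  π_A·L_A = 0.44 × 0.15 = 0.066
  π_B·L_B = 0.14 × 0.29 = 0.0406
  π_C·L_C = 0.42 × 0.19 = 0.0798
Sum: 0.066 + 0.0406 + 0.0798 = 0.1864
P(Language A | 'stop') = 0.066 / 0.1864 ≈ 0.3541

0.3541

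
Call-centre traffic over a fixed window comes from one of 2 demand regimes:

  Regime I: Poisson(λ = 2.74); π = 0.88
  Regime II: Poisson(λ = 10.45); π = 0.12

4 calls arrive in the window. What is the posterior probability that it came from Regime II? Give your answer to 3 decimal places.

By Bayes' theorem, P(k | x) = π_k f_k(x) / Σ_j π_j f_j(x).
Evaluate each component's likelihood at the observed value:
  f_I = e^(−2.74)·2.74^4/4! = 0.151644
  f_II = e^(−10.45)·10.45^4/4! = 0.0143839
Unnormalised posteriors:
  π_I·f_I = 0.88 × 0.151644 = 0.133446
  π_II·f_II = 0.12 × 0.0143839 = 0.00172607
Marginal: 0.133446 + 0.00172607 = 0.135172
So the posterior for Regime II is 0.00172607 / 0.135172 ≈ 0.013.

0.013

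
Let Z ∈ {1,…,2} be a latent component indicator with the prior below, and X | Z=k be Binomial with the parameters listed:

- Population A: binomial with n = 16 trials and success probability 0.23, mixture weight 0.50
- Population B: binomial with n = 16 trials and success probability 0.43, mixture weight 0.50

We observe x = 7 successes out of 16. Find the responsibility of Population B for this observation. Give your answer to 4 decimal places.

0.8420

By Bayes' theorem, P(k | x) = π_k f_k(x) / Σ_j π_j f_j(x).
Binomial probabilities:
  p_A = 0.0370627
  p_B = 0.197505
Prior × likelihood for each component:
  π_A·p_A = 0.50 × 0.0370627 = 0.0185314
  π_B·p_B = 0.50 × 0.197505 = 0.0987527
Marginal: 0.0185314 + 0.0987527 = 0.117284
So the posterior for Population B is 0.0987527 / 0.117284 ≈ 0.8420.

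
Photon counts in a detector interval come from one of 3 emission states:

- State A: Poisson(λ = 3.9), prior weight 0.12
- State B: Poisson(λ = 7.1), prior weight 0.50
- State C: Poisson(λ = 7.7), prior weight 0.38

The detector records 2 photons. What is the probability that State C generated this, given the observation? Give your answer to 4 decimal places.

Posterior ∝ prior × likelihood, so P(k | x) ∝ P(Z=k) f_k(x); normalise over all components.
Component likelihoods at x = 2 photons:
  p_A = 0.15394
  p_B = 0.0207968
  p_C = 0.0134241
Unnormalised posteriors:
  P(Z=A)·p_A = 0.12 × 0.15394 = 0.0184728
  P(Z=B)·p_B = 0.50 × 0.0207968 = 0.0103984
  P(Z=C)·p_C = 0.38 × 0.0134241 = 0.00510114
Sum: 0.0184728 + 0.0103984 + 0.00510114 = 0.0339723
P(State C | x) = 0.00510114 / 0.0339723 ≈ 0.1502

0.1502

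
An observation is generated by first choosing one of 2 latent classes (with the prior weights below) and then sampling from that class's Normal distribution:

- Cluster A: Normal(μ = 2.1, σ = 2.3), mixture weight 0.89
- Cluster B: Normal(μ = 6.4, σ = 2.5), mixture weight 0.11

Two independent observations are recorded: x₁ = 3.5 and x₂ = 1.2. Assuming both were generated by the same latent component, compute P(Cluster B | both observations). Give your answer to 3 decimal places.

The responsibility of component k is π_k f_k(x) divided by Σ_j π_j f_j(x).
Since both observations come from the same component, the likelihood for component k is f_k(x₁)·f_k(x₂).
  f_A = [0.144121] × [0.160669] = 0.0231558
  f_B = [0.0814286] × [0.0183444] = 0.00149376
Weight by the priors:
  π_A·f_A = 0.89 × 0.0231558 = 0.0206087
  π_B·f_B = 0.11 × 0.00149376 = 0.000164314
Normaliser: 0.0206087 + 0.000164314 = 0.020773
P(Cluster B | x) = 0.000164314 / 0.020773 ≈ 0.008

0.008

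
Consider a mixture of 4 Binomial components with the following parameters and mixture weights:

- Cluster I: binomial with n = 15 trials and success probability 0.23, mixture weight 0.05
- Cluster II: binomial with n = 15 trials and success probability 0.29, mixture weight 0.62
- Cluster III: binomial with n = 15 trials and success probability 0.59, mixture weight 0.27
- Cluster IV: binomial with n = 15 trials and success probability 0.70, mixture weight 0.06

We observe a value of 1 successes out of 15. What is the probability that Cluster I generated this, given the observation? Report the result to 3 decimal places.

0.166

Apply Bayes' rule: the posterior for each component is proportional to its prior times its likelihood at x.
Binomial probabilities:
  p_I = C(15,1)·0.23^1·0.77^14 = 15·0.23·0.0257555 = 0.0888565
  p_II = C(15,1)·0.29^1·0.71^14 = 15·0.29·0.00827212 = 0.0359837
  p_III = C(15,1)·0.59^1·0.41^14 = 15·0.59·3.79292e-06 = 3.35674e-05
  p_IV = C(15,1)·0.70^1·0.30^14 = 15·0.7·4.78297e-08 = 5.02212e-07
Weight by the priors:
  π_I·p_I = 0.05 × 0.0888565 = 0.00444283
  π_II·p_II = 0.62 × 0.0359837 = 0.0223099
  π_III·p_III = 0.27 × 3.35674e-05 = 9.06319e-06
  π_IV·p_IV = 0.06 × 5.02212e-07 = 3.01327e-08
Marginal: 0.00444283 + 0.0223099 + 9.06319e-06 + 3.01327e-08 = 0.0267618
Responsibility of Cluster I: 0.00444283 / 0.0267618 ≈ 0.166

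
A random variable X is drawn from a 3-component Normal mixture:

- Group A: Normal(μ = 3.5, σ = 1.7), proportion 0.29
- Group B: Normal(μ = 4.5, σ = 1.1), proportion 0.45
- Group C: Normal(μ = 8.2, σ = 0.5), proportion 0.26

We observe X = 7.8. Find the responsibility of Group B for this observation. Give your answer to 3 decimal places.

0.012

Posterior ∝ prior × likelihood, so P(k | x) ∝ π_k f_k(x); normalise over all components.
Normal densities:
  L_A = (1/(1.7·√(2π)))·exp(−(7.8−3.5)²/(2·1.7²)) = 0.234672·exp(-3.19896) = 0.00957568
  L_B = (1/(1.1·√(2π)))·exp(−(7.8−4.5)²/(2·1.1²)) = 0.362675·exp(-4.50000) = 0.00402895
  L_C = (1/(0.5·√(2π)))·exp(−(7.8−8.2)²/(2·0.5²)) = 0.797885·exp(-0.32000) = 0.579383
Prior × likelihood for each component:
  π_A·L_A = 0.29 × 0.00957568 = 0.00277695
  π_B·L_B = 0.45 × 0.00402895 = 0.00181303
  π_C·L_C = 0.26 × 0.579383 = 0.15064
Marginal: 0.00277695 + 0.00181303 + 0.15064 = 0.15523
So the posterior for Group B is 0.00181303 / 0.15523 ≈ 0.012.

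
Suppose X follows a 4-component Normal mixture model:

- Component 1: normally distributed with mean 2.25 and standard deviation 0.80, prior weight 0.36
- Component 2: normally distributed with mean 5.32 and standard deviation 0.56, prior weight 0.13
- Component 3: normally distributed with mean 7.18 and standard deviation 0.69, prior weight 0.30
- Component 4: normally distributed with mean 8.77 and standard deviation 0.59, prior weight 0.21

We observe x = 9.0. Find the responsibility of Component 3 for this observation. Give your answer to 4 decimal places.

0.0391

Posterior ∝ prior × likelihood, so P(k | x) ∝ w_k f_k(x); normalise over all components.
Component likelihoods at x = 9.0:
  L_1 = 1.73302e-16
  L_2 = 2.98887e-10
  L_3 = 0.0178357
  L_4 = 0.626699
Unnormalised posteriors:
  w_1·L_1 = 0.36 × 1.73302e-16 = 6.23886e-17
  w_2·L_2 = 0.13 × 2.98887e-10 = 3.88553e-11
  w_3·L_3 = 0.30 × 0.0178357 = 0.0053507
  w_4·L_4 = 0.21 × 0.626699 = 0.131607
Marginal: 6.23886e-17 + 3.88553e-11 + 0.0053507 + 0.131607 = 0.136957
So the posterior for Component 3 is 0.0053507 / 0.136957 ≈ 0.0391.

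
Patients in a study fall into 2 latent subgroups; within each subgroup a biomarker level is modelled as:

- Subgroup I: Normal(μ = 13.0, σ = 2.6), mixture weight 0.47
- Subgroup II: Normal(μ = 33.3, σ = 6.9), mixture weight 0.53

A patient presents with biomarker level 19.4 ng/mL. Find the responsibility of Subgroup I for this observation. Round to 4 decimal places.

By Bayes' theorem, P(k | x) = P(Z=k) f_k(x) / Σ_j P(Z=j) f_j(x).
Normal densities:
  p_I = 0.00741659
  p_II = 0.00760043
Prior × likelihood for each component:
  P(Z=I)·p_I = 0.47 × 0.00741659 = 0.0034858
  P(Z=II)·p_II = 0.53 × 0.00760043 = 0.00402823
Sum: 0.0034858 + 0.00402823 = 0.00751403
P(Subgroup I | 19.4 ng/mL) ≈ 0.4639

0.4639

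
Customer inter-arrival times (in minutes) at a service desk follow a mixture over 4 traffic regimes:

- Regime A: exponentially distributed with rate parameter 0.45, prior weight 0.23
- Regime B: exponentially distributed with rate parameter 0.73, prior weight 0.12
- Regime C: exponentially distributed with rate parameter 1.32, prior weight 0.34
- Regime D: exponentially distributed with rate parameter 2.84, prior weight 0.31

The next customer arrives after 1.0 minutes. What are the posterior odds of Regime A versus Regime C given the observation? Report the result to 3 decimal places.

0.550

Since P(k|x) ∝ w_k f_k(x), the posterior odds are w_i f_i(x) / (w_j f_j(x)).
Evaluate each component's likelihood at the observed value:
  L_A = 0.45·e^(−0.45·1.0) = 0.45·e^(−0.4500) = 0.286933
  L_B = 0.73·e^(−0.73·1.0) = 0.73·e^(−0.7300) = 0.351794
  L_C = 1.32·e^(−1.32·1.0) = 1.32·e^(−1.3200) = 0.352619
  L_D = 2.84·e^(−2.84·1.0) = 2.84·e^(−2.8400) = 0.165929
Odds = (0.23/0.34) × (0.286933/0.352619) = 0.676471 × 0.81372 ≈ 0.550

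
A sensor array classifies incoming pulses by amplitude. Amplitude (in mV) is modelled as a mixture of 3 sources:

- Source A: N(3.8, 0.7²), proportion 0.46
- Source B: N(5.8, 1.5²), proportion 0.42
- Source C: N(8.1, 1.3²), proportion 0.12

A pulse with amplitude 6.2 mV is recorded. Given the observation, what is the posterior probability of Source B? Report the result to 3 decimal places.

By Bayes' theorem, P(k | x) = π_k f_k(x) / Σ_j π_j f_j(x).
Component likelihoods at x = 6.2 mV:
  f_A = 0.0015967
  f_B = 0.256671
  f_C = 0.105468
Multiply by the mixture weights:
  π_A·f_A = 0.46 × 0.0015967 = 0.000734483
  π_B·f_B = 0.42 × 0.256671 = 0.107802
  π_C·f_C = 0.12 × 0.105468 = 0.0126561
Evidence: 0.000734483 + 0.107802 + 0.0126561 = 0.121193
Responsibility of Source B: 0.107802 / 0.121193 ≈ 0.890

0.890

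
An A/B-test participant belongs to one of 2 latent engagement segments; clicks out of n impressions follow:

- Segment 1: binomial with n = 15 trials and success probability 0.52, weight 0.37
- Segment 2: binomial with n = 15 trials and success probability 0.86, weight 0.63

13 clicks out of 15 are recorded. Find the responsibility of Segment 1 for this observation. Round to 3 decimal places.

0.010

Apply Bayes' rule: the posterior for each component is proportional to its prior times its likelihood at x.
Component likelihoods at x = 13 clicks out of 15:
  L_1 = C(15,13)·0.52^13·0.48^2 = 105·0.000203256·0.2304 = 0.00491717
  L_2 = C(15,13)·0.86^13·0.14^2 = 105·0.14076·0.0196 = 0.289684
Prior × likelihood for each component:
  w_1·L_1 = 0.37 × 0.00491717 = 0.00181935
  w_2·L_2 = 0.63 × 0.289684 = 0.182501
Normaliser: 0.00181935 + 0.182501 = 0.184321
So the posterior for Segment 1 is 0.00181935 / 0.184321 ≈ 0.010.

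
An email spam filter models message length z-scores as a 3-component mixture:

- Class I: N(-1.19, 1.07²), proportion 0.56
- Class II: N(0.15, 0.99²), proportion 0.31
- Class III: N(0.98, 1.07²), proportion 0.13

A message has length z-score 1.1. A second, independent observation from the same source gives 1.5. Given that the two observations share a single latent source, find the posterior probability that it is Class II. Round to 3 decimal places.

The responsibility of component k is w_k f_k(x) divided by Σ_j w_j f_j(x).
Since both observations come from the same component, the likelihood for component k is f_k(x₁)·f_k(x₂).
  p_I = [(1/(1.07·√(2π)))·exp(−(1.1−-1.19)²/(2·1.07²)) = 0.372843·exp(-2.29020) = 0.037749] × [0.0158159] = 0.000597032
  p_II = [(1/(0.99·√(2π)))·exp(−(1.1−0.15)²/(2·0.99²)) = 0.402972·exp(-0.46041) = 0.254285] × [0.159034] = 0.0404398
  p_III = [(1/(1.07·√(2π)))·exp(−(1.1−0.98)²/(2·1.07²)) = 0.372843·exp(-0.00629) = 0.370506] × [0.331315] = 0.122754
Prior × likelihood for each component:
  w_I·p_I = 0.56 × 0.000597032 = 0.000334338
  w_II·p_II = 0.31 × 0.0404398 = 0.0125363
  w_III·p_III = 0.13 × 0.122754 = 0.015958
Evidence: 0.000334338 + 0.0125363 + 0.015958 = 0.0288287
Responsibility of Class II: 0.0125363 / 0.0288287 ≈ 0.435

0.435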